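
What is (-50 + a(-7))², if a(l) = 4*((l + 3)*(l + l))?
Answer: 30276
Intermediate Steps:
a(l) = 8*l*(3 + l) (a(l) = 4*((3 + l)*(2*l)) = 4*(2*l*(3 + l)) = 8*l*(3 + l))
(-50 + a(-7))² = (-50 + 8*(-7)*(3 - 7))² = (-50 + 8*(-7)*(-4))² = (-50 + 224)² = 174² = 30276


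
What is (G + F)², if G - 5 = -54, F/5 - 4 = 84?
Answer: 152881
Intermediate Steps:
F = 440 (F = 20 + 5*84 = 20 + 420 = 440)
G = -49 (G = 5 - 54 = -49)
(G + F)² = (-49 + 440)² = 391² = 152881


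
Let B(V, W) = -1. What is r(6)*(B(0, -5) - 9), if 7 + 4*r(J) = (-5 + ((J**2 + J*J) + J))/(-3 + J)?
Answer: -130/3 ≈ -43.333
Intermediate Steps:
r(J) = -7/4 + (-5 + J + 2*J**2)/(4*(-3 + J)) (r(J) = -7/4 + ((-5 + ((J**2 + J*J) + J))/(-3 + J))/4 = -7/4 + ((-5 + ((J**2 + J**2) + J))/(-3 + J))/4 = -7/4 + ((-5 + (2*J**2 + J))/(-3 + J))/4 = -7/4 + ((-5 + (J + 2*J**2))/(-3 + J))/4 = -7/4 + ((-5 + J + 2*J**2)/(-3 + J))/4 = -7/4 + (-5 + J + 2*J**2)/(4*(-3 + J)))
r(6)*(B(0, -5) - 9) = ((8 + 6**2 - 3*6)/(2*(-3 + 6)))*(-1 - 9) = ((1/2)*(8 + 36 - 18)/3)*(-10) = ((1/2)*(1/3)*26)*(-10) = (13/3)*(-10) = -130/3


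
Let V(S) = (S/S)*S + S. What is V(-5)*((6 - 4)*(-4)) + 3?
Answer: 83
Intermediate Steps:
V(S) = 2*S (V(S) = 1*S + S = S + S = 2*S)
V(-5)*((6 - 4)*(-4)) + 3 = (2*(-5))*((6 - 4)*(-4)) + 3 = -20*(-4) + 3 = -10*(-8) + 3 = 80 + 3 = 83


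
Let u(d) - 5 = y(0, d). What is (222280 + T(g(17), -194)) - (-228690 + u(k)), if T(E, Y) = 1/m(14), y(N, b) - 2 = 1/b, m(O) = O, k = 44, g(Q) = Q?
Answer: 138896619/308 ≈ 4.5096e+5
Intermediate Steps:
y(N, b) = 2 + 1/b
u(d) = 7 + 1/d (u(d) = 5 + (2 + 1/d) = 7 + 1/d)
T(E, Y) = 1/14
(222280 + T(g(17), -194)) - (-228690 + u(k)) = (222280 + 1/14) - (-228690 + (7 + 1/44)) = 3111921/14 - (-228690 + (7 + 1/44)) = 3111921/14 - (-228690 + 309/44) = 3111921/14 - 1*(-10062051/44) = 3111921/14 + 10062051/44 = 138896619/308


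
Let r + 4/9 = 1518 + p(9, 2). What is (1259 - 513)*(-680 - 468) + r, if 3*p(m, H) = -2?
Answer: -7694020/9 ≈ -8.5489e+5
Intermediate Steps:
p(m, H) = -2/3 (p(m, H) = (1/3)*(-2) = -2/3)
r = 13652/9 (r = -4/9 + (1518 - 2/3) = -4/9 + 4552/3 = 13652/9 ≈ 1516.9)
(1259 - 513)*(-680 - 468) + r = (1259 - 513)*(-680 - 468) + 13652/9 = 746*(-1148) + 13652/9 = -856408 + 13652/9 = -7694020/9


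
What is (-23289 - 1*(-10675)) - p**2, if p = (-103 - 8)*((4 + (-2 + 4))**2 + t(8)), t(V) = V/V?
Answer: -16880063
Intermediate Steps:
t(V) = 1
p = -4107 (p = (-103 - 8)*((4 + (-2 + 4))**2 + 1) = -111*((4 + 2)**2 + 1) = -111*(6**2 + 1) = -111*(36 + 1) = -111*37 = -4107)
(-23289 - 1*(-10675)) - p**2 = (-23289 - 1*(-10675)) - 1*(-4107)**2 = (-23289 + 10675) - 1*16867449 = -12614 - 16867449 = -16880063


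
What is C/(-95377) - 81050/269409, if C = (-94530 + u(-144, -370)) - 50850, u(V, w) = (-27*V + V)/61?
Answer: 1916610181474/1567420753773 ≈ 1.2228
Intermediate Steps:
u(V, w) = -26*V/61 (u(V, w) = -26*V*(1/61) = -26*V/61)
C = -8864436/61 (C = (-94530 - 26/61*(-144)) - 50850 = (-94530 + 3744/61) - 50850 = -5762586/61 - 50850 = -8864436/61 ≈ -1.4532e+5)
C/(-95377) - 81050/269409 = -8864436/61/(-95377) - 81050/269409 = -8864436/61*(-1/95377) - 81050*1/269409 = 8864436/5817997 - 81050/269409 = 1916610181474/1567420753773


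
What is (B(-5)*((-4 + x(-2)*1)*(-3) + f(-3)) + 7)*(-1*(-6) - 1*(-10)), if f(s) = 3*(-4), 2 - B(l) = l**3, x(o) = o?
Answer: 12304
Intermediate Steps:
B(l) = 2 - l**3
f(s) = -12
(B(-5)*((-4 + x(-2)*1)*(-3) + f(-3)) + 7)*(-1*(-6) - 1*(-10)) = ((2 - 1*(-5)**3)*((-4 - 2*1)*(-3) - 12) + 7)*(-1*(-6) - 1*(-10)) = ((2 - 1*(-125))*((-4 - 2)*(-3) - 12) + 7)*(6 + 10) = ((2 + 125)*(-6*(-3) - 12) + 7)*16 = (127*(18 - 12) + 7)*16 = (127*6 + 7)*16 = (762 + 7)*16 = 769*16 = 12304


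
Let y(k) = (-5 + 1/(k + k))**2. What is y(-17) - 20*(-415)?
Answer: 9624041/1156 ≈ 8325.3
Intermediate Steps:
y(k) = (-5 + 1/(2*k))**2
y(-17) - 20*(-415) = (1/4)*(-1 + 10*(-17))**2/(-17)**2 - 20*(-415) = (1/4)*(1/289)*(-1 - 170)**2 + 8300 = (1/4)*(1/289)*(-171)**2 + 8300 = (1/4)*(1/289)*29241 + 8300 = 29241/1156 + 8300 = 9624041/1156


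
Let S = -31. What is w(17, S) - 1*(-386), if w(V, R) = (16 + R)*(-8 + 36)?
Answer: -34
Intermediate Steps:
w(V, R) = 448 + 28*R (w(V, R) = (16 + R)*28 = 448 + 28*R)
w(17, S) - 1*(-386) = (448 + 28*(-31)) - 1*(-386) = (448 - 868) + 386 = -420 + 386 = -34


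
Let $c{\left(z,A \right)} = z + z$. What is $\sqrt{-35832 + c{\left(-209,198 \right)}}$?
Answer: $25 i \sqrt{58} \approx 190.39 i$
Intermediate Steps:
$c{\left(z,A \right)} = 2 z$
$\sqrt{-35832 + c{\left(-209,198 \right)}} = \sqrt{-35832 + 2 \left(-209\right)} = \sqrt{-35832 - 418} = \sqrt{-36250} = 25 i \sqrt{58}$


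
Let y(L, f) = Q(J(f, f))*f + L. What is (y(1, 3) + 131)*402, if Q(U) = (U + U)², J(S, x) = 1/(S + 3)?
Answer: 53198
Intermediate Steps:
J(S, x) = 1/(3 + S)
Q(U) = 4*U² (Q(U) = (2*U)² = 4*U²)
y(L, f) = L + 4*f/(3 + f)² (y(L, f) = (4*(1/(3 + f))²)*f + L = (4/(3 + f)²)*f + L = 4*f/(3 + f)² + L = L + 4*f/(3 + f)²)
(y(1, 3) + 131)*402 = ((1 + 4*3/(3 + 3)²) + 131)*402 = ((1 + 4*3/6²) + 131)*402 = ((1 + 4*3*(1/36)) + 131)*402 = ((1 + ⅓) + 131)*402 = (4/3 + 131)*402 = (397/3)*402 = 53198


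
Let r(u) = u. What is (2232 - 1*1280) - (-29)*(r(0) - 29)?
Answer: 111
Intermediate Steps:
(2232 - 1*1280) - (-29)*(r(0) - 29) = (2232 - 1*1280) - (-29)*(0 - 29) = (2232 - 1280) - (-29)*(-29) = 952 - 1*841 = 952 - 841 = 111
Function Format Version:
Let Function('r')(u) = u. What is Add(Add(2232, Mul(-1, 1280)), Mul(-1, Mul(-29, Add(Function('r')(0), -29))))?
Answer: 111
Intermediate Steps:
Add(Add(2232, Mul(-1, 1280)), Mul(-1, Mul(-29, Add(Function('r')(0), -29)))) = Add(Add(2232, Mul(-1, 1280)), Mul(-1, Mul(-29, Add(0, -29)))) = Add(Add(2232, -1280), Mul(-1, Mul(-29, -29))) = Add(952, Mul(-1, 841)) = Add(952, -841) = 111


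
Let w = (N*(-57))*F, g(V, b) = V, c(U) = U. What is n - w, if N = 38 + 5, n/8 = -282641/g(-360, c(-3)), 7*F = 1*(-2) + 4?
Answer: 2199077/315 ≈ 6981.2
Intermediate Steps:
F = 2/7 (F = (1*(-2) + 4)/7 = (-2 + 4)/7 = (⅐)*2 = 2/7 ≈ 0.28571)
n = 282641/45 (n = 8*(-282641/(-360)) = 8*(-282641*(-1/360)) = 8*(282641/360) = 282641/45 ≈ 6280.9)
N = 43
w = -4902/7 (w = (43*(-57))*(2/7) = -2451*2/7 = -4902/7 ≈ -700.29)
n - w = 282641/45 - 1*(-4902/7) = 282641/45 + 4902/7 = 2199077/315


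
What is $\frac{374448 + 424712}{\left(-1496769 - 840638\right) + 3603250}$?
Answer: $\frac{799160}{1265843} \approx 0.63133$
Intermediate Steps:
$\frac{374448 + 424712}{\left(-1496769 - 840638\right) + 3603250} = \frac{799160}{\left(-1496769 - 840638\right) + 3603250} = \frac{799160}{-2337407 + 3603250} = \frac{799160}{1265843}$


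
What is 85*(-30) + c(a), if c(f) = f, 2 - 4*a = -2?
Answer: -2549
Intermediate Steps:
a = 1 (a = 1/2 - 1/4*(-2) = 1/2 + 1/2 = 1)
85*(-30) + c(a) = 85*(-30) + 1 = -2550 + 1 = -2549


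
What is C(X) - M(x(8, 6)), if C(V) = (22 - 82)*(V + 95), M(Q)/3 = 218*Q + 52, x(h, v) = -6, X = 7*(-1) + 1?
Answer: -1572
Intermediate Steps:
X = -6 (X = -7 + 1 = -6)
M(Q) = 156 + 654*Q (M(Q) = 3*(218*Q + 52) = 3*(52 + 218*Q) = 156 + 654*Q)
C(V) = -5700 - 60*V (C(V) = -60*(95 + V) = -5700 - 60*V)
C(X) - M(x(8, 6)) = (-5700 - 60*(-6)) - (156 + 654*(-6)) = (-5700 + 360) - (156 - 3924) = -5340 - 1*(-3768) = -5340 + 3768 = -1572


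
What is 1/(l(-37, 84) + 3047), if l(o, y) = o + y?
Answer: 1/3094 ≈ 0.00032321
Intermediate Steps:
1/(l(-37, 84) + 3047) = 1/((-37 + 84) + 3047) = 1/(47 + 3047) = 1/3094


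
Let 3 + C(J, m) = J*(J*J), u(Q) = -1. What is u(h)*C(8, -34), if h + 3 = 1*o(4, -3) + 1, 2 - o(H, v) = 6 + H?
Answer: -509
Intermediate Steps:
o(H, v) = -4 - H (o(H, v) = 2 - (6 + H) = 2 + (-6 - H) = -4 - H)
h = -10 (h = -3 + (1*(-4 - 1*4) + 1) = -3 + (1*(-4 - 4) + 1) = -3 + (1*(-8) + 1) = -3 + (-8 + 1) = -3 - 7 = -10)
C(J, m) = -3 + J³ (C(J, m) = -3 + J*(J*J) = -3 + J*J² = -3 + J³)
u(h)*C(8, -34) = -(-3 + 8³) = -(-3 + 512) = -1*509 = -509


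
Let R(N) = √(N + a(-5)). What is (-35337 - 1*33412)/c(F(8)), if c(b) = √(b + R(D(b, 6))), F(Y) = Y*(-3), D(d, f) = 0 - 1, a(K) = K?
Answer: -68749/√(-24 + I*√6) ≈ -711.51 + 13979.0*I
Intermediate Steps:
D(d, f) = -1
F(Y) = -3*Y
R(N) = √(-5 + N) (R(N) = √(N - 5) = √(-5 + N))
c(b) = √(b + I*√6) (c(b) = √(b + √(-5 - 1)) = √(b + √(-6)) = √(b + I*√6))
(-35337 - 1*33412)/c(F(8)) = (-35337 - 1*33412)/(√(-3*8 + I*√6)) = (-35337 - 33412)/(√(-24 + I*√6)) = -68749/√(-24 + I*√6)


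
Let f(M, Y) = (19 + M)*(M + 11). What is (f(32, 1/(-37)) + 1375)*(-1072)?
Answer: -3824896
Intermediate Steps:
f(M, Y) = (11 + M)*(19 + M) (f(M, Y) = (19 + M)*(11 + M) = (11 + M)*(19 + M))
(f(32, 1/(-37)) + 1375)*(-1072) = ((209 + 32² + 30*32) + 1375)*(-1072) = ((209 + 1024 + 960) + 1375)*(-1072) = (2193 + 1375)*(-1072) = 3568*(-1072) = -3824896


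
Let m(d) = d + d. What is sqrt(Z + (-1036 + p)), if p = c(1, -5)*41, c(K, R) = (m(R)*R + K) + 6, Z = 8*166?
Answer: sqrt(2629) ≈ 51.274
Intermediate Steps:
m(d) = 2*d
Z = 1328
c(K, R) = 6 + K + 2*R**2 (c(K, R) = ((2*R)*R + K) + 6 = (2*R**2 + K) + 6 = (K + 2*R**2) + 6 = 6 + K + 2*R**2)
p = 2337 (p = (6 + 1 + 2*(-5)**2)*41 = (6 + 1 + 2*25)*41 = (6 + 1 + 50)*41 = 57*41 = 2337)
sqrt(Z + (-1036 + p)) = sqrt(1328 + (-1036 + 2337)) = sqrt(1328 + 1301) = sqrt(2629)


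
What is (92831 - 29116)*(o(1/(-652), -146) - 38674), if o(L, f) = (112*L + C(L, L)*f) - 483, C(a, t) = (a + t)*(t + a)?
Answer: -132573958335905/53138 ≈ -2.4949e+9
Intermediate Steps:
C(a, t) = (a + t)**2 (C(a, t) = (a + t)*(a + t) = (a + t)**2)
o(L, f) = -483 + 112*L + 4*f*L**2 (o(L, f) = (112*L + (L + L)**2*f) - 483 = (112*L + (2*L)**2*f) - 483 = (112*L + (4*L**2)*f) - 483 = (112*L + 4*f*L**2) - 483 = -483 + 112*L + 4*f*L**2)
(92831 - 29116)*(o(1/(-652), -146) - 38674) = (92831 - 29116)*((-483 + 112/(-652) + 4*(-146)*(1/(-652))**2) - 38674) = 63715*((-483 + 112*(-1/652) + 4*(-146)*(-1/652)**2) - 38674) = 63715*((-483 - 28/163 + 4*(-146)*(1/425104)) - 38674) = 63715*((-483 - 28/163 - 73/53138) - 38674) = 63715*(-25674855/53138 - 38674) = 63715*(-2080733867/53138) = -132573958335905/53138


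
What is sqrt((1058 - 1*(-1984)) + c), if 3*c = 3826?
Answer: 2*sqrt(9714)/3 ≈ 65.706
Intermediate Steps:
c = 3826/3 (c = (1/3)*3826 = 3826/3 ≈ 1275.3)
sqrt((1058 - 1*(-1984)) + c) = sqrt((1058 - 1*(-1984)) + 3826/3) = sqrt((1058 + 1984) + 3826/3) = sqrt(3042 + 3826/3) = sqrt(12952/3) = 2*sqrt(9714)/3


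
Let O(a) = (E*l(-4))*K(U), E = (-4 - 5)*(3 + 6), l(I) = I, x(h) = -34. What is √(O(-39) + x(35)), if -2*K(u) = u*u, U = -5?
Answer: 2*I*√1021 ≈ 63.906*I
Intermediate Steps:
K(u) = -u²/2 (K(u) = -u*u/2 = -u²/2)
E = -81 (E = -9*9 = -81)
O(a) = -4050 (O(a) = (-81*(-4))*(-½*(-5)²) = 324*(-½*25) = 324*(-25/2) = -4050)
√(O(-39) + x(35)) = √(-4050 - 34) = √(-4084) = 2*I*√1021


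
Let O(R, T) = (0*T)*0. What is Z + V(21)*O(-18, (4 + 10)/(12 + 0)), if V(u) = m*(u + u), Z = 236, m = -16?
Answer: 236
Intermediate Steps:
V(u) = -32*u (V(u) = -16*(u + u) = -32*u)
O(R, T) = 0 (O(R, T) = 0*0 = 0)
Z + V(21)*O(-18, (4 + 10)/(12 + 0)) = 236 - 32*21*0 = 236 - 672*0 = 236 + 0 = 236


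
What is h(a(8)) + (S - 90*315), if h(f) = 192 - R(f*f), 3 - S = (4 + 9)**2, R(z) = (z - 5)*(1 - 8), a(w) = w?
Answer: -27911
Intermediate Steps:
R(z) = 35 - 7*z (R(z) = (-5 + z)*(-7) = 35 - 7*z)
S = -166 (S = 3 - (4 + 9)**2 = 3 - 1*13**2 = 3 - 1*169 = 3 - 169 = -166)
h(f) = 157 + 7*f**2 (h(f) = 192 - (35 - 7*f*f) = 192 - (35 - 7*f**2) = 192 + (-35 + 7*f**2) = 157 + 7*f**2)
h(a(8)) + (S - 90*315) = (157 + 7*8**2) + (-166 - 90*315) = (157 + 7*64) + (-166 - 28350) = (157 + 448) - 28516 = 605 - 28516 = -27911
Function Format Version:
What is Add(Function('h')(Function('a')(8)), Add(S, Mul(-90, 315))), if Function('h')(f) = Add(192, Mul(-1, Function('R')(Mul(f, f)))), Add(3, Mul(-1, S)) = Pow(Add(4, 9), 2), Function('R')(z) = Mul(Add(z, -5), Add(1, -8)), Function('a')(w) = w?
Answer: -27911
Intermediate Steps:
Function('R')(z) = Add(35, Mul(-7, z)) (Function('R')(z) = Mul(Add(-5, z), -7) = Add(35, Mul(-7, z)))
S = -166 (S = Add(3, Mul(-1, Pow(Add(4, 9), 2))) = Add(3, Mul(-1, Pow(13, 2))) = Add(3, Mul(-1, 169)) = Add(3, -169) = -166)
Function('h')(f) = Add(157, Mul(7, Pow(f, 2))) (Function('h')(f) = Add(192, Mul(-1, Add(35, Mul(-7, Mul(f, f))))) = Add(192, Mul(-1, Add(35, Mul(-7, Pow(f, 2))))) = Add(192, Add(-35, Mul(7, Pow(f, 2)))) = Add(157, Mul(7, Pow(f, 2))))
Add(Function('h')(Function('a')(8)), Add(S, Mul(-90, 315))) = Add(Add(157, Mul(7, Pow(8, 2))), Add(-166, Mul(-90, 315))) = Add(Add(157, Mul(7, 64)), Add(-166, -28350)) = Add(Add(157, 448), -28516) = Add(605, -28516) = -27911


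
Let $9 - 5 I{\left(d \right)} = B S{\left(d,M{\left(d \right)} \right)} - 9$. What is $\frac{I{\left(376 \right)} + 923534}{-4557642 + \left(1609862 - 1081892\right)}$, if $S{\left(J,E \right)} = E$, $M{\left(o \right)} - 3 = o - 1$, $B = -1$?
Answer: $- \frac{2309033}{10074180} \approx -0.2292$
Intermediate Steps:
$M{\left(o \right)} = 2 + o$ ($M{\left(o \right)} = 3 + \left(o - 1\right) = 3 + \left(-1 + o\right) = 2 + o$)
$I{\left(d \right)} = 4 + \frac{d}{5}$ ($I{\left(d \right)} = \frac{9}{5} - \frac{- (2 + d) - 9}{5} = \frac{9}{5} - \frac{\left(-2 - d\right) - 9}{5} = \frac{9}{5} - \frac{-11 - d}{5} = \frac{9}{5} + \left(\frac{11}{5} + \frac{d}{5}\right) = 4 + \frac{d}{5}$)
$\frac{I{\left(376 \right)} + 923534}{-4557642 + \left(1609862 - 1081892\right)} = \frac{\left(4 + \frac{1}{5} \cdot 376\right) + 923534}{-4557642 + \left(1609862 - 1081892\right)} = \frac{\left(4 + \frac{376}{5}\right) + 923534}{-4557642 + \left(1609862 - 1081892\right)} = \frac{\frac{396}{5} + 923534}{-4557642 + 527970} = \frac{4618066}{5 \left(-4029672\right)} = \frac{4618066}{5} \left(- \frac{1}{4029672}\right) = - \frac{2309033}{10074180}$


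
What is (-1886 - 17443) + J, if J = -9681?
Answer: -29010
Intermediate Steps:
(-1886 - 17443) + J = (-1886 - 17443) - 9681 = -19329 - 9681 = -29010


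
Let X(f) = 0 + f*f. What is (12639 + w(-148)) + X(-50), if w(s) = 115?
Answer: 15254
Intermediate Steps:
X(f) = f² (X(f) = 0 + f² = f²)
(12639 + w(-148)) + X(-50) = (12639 + 115) + (-50)² = 12754 + 2500 = 15254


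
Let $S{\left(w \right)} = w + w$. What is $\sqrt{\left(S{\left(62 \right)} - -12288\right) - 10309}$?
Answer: $\sqrt{2103} \approx 45.858$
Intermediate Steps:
$S{\left(w \right)} = 2 w$
$\sqrt{\left(S{\left(62 \right)} - -12288\right) - 10309} = \sqrt{\left(2 \cdot 62 - -12288\right) - 10309} = \sqrt{\left(124 + 12288\right) - 10309} = \sqrt{12412 - 10309} = \sqrt{2103}$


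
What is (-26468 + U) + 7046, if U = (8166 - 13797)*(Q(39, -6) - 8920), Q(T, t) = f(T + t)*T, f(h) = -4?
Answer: 51087534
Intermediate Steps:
Q(T, t) = -4*T
U = 51106956 (U = (8166 - 13797)*(-4*39 - 8920) = -5631*(-156 - 8920) = -5631*(-9076) = 51106956)
(-26468 + U) + 7046 = (-26468 + 51106956) + 7046 = 51080488 + 7046 = 51087534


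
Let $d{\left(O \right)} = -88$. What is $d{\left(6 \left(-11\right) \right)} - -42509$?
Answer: $42421$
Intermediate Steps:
$d{\left(6 \left(-11\right) \right)} - -42509 = -88 - -42509 = -88 + 42509 = 42421$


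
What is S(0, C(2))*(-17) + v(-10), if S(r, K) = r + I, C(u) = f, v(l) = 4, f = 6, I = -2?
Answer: 38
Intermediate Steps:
C(u) = 6
S(r, K) = -2 + r (S(r, K) = r - 2 = -2 + r)
S(0, C(2))*(-17) + v(-10) = (-2 + 0)*(-17) + 4 = -2*(-17) + 4 = 34 + 4 = 38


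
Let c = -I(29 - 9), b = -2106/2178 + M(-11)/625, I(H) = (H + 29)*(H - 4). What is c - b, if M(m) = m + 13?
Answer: -59217117/75625 ≈ -783.04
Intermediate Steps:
M(m) = 13 + m
I(H) = (-4 + H)*(29 + H) (I(H) = (29 + H)*(-4 + H) = (-4 + H)*(29 + H))
b = -72883/75625 (b = -2106/2178 + (13 - 11)/625 = -2106*1/2178 + 2*(1/625) = -117/121 + 2/625 = -72883/75625 ≈ -0.96374)
c = -784 (c = -(-116 + (29 - 9)**2 + 25*(29 - 9)) = -(-116 + 20**2 + 25*20) = -(-116 + 400 + 500) = -1*784 = -784)
c - b = -784 - 1*(-72883/75625) = -784 + 72883/75625 = -59217117/75625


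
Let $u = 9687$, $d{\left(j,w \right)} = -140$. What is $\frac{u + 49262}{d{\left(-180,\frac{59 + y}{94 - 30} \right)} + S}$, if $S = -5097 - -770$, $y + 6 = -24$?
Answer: $- \frac{58949}{4467} \approx -13.197$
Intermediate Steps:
$y = -30$ ($y = -6 - 24 = -30$)
$S = -4327$ ($S = -5097 + 770 = -4327$)
$\frac{u + 49262}{d{\left(-180,\frac{59 + y}{94 - 30} \right)} + S} = \frac{9687 + 49262}{-140 - 4327} = \frac{58949}{-4467} = 58949 \left(- \frac{1}{4467}\right) = - \frac{58949}{4467}$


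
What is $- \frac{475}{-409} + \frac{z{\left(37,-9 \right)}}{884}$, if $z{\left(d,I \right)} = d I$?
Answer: $\frac{283703}{361556} \approx 0.78467$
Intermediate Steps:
$z{\left(d,I \right)} = I d$
$- \frac{475}{-409} + \frac{z{\left(37,-9 \right)}}{884} = - \frac{475}{-409} + \frac{\left(-9\right) 37}{884} = \left(-475\right) \left(- \frac{1}{409}\right) - \frac{333}{884} = \frac{475}{409} - \frac{333}{884} = \frac{283703}{361556}$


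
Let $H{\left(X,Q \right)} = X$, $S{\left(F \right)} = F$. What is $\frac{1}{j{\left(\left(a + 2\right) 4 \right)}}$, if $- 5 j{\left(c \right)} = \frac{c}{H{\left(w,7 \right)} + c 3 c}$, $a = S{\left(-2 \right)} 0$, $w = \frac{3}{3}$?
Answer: $- \frac{965}{8} \approx -120.63$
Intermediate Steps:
$w = 1$ ($w = 3 \cdot \frac{1}{3} = 1$)
$a = 0$ ($a = \left(-2\right) 0 = 0$)
$j{\left(c \right)} = - \frac{c}{5 \left(1 + 3 c^{2}\right)}$ ($j{\left(c \right)} = - \frac{c \frac{1}{1 + c 3 c}}{5} = - \frac{c \frac{1}{1 + 3 c c}}{5} = - \frac{c \frac{1}{1 + 3 c^{2}}}{5} = - \frac{c}{5 \left(1 + 3 c^{2}\right)}$)
$\frac{1}{j{\left(\left(a + 2\right) 4 \right)}} = \frac{1}{\left(-1\right) \left(0 + 2\right) 4 \frac{1}{5 + 15 \left(\left(0 + 2\right) 4\right)^{2}}} = \frac{1}{\left(-1\right) 2 \cdot 4 \frac{1}{5 + 15 \left(2 \cdot 4\right)^{2}}} = \frac{1}{\left(-1\right) 8 \frac{1}{5 + 15 \cdot 8^{2}}} = \frac{1}{\left(-1\right) 8 \frac{1}{5 + 15 \cdot 64}} = \frac{1}{\left(-1\right) 8 \frac{1}{5 + 960}} = \frac{1}{\left(-1\right) 8 \cdot \frac{1}{965}} = \frac{1}{- \frac{8}{965}} = - \frac{965}{8}$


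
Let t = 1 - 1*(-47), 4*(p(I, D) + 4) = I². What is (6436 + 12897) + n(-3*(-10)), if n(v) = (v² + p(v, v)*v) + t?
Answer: 26911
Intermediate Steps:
p(I, D) = -4 + I²/4
t = 48 (t = 1 + 47 = 48)
n(v) = 48 + v² + v*(-4 + v²/4) (n(v) = (v² + (-4 + v²/4)*v) + 48 = (v² + v*(-4 + v²/4)) + 48 = 48 + v² + v*(-4 + v²/4))
(6436 + 12897) + n(-3*(-10)) = (6436 + 12897) + (48 + (-3*(-10))² - (-12)*(-10) + (-3*(-10))³/4) = 19333 + (48 + 30² - 4*30 + (¼)*30³) = 19333 + (48 + 900 - 120 + (¼)*27000) = 19333 + (48 + 900 - 120 + 6750) = 19333 + 7578 = 26911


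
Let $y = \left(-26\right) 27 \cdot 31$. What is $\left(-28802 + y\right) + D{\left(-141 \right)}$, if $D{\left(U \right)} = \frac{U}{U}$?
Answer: $-50563$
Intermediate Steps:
$y = -21762$ ($y = \left(-702\right) 31 = -21762$)
$D{\left(U \right)} = 1$
$\left(-28802 + y\right) + D{\left(-141 \right)} = \left(-28802 - 21762\right) + 1 = -50564 + 1 = -50563$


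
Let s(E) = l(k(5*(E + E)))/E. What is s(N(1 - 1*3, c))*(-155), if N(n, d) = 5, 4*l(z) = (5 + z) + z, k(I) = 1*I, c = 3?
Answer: -3255/4 ≈ -813.75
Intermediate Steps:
k(I) = I
l(z) = 5/4 + z/2 (l(z) = ((5 + z) + z)/4 = (5 + 2*z)/4 = 5/4 + z/2)
s(E) = (5/4 + 5*E)/E (s(E) = (5/4 + (5*(E + E))/2)/E = (5/4 + (5*(2*E))/2)/E = (5/4 + (10*E)/2)/E = (5/4 + 5*E)/E)
s(N(1 - 1*3, c))*(-155) = (5 + (5/4)/5)*(-155) = (5 + (5/4)*(⅕))*(-155) = (5 + ¼)*(-155) = (21/4)*(-155) = -3255/4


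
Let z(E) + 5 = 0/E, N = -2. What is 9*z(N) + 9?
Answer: -36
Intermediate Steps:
z(E) = -5 (z(E) = -5 + 0/E = -5 + 0 = -5)
9*z(N) + 9 = 9*(-5) + 9 = -45 + 9 = -36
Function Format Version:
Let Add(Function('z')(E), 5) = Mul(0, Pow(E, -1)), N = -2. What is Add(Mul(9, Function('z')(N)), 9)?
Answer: -36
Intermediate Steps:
Function('z')(E) = -5 (Function('z')(E) = Add(-5, Mul(0, Pow(E, -1))) = Add(-5, 0) = -5)
Add(Mul(9, Function('z')(N)), 9) = Add(Mul(9, -5), 9) = Add(-45, 9) = -36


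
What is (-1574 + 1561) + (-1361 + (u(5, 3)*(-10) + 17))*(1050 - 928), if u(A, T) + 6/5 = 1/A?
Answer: -162761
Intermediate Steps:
u(A, T) = -6/5 + 1/A
(-1574 + 1561) + (-1361 + (u(5, 3)*(-10) + 17))*(1050 - 928) = (-1574 + 1561) + (-1361 + ((-6/5 + 1/5)*(-10) + 17))*(1050 - 928) = -13 + (-1361 + ((-6/5 + ⅕)*(-10) + 17))*122 = -13 + (-1361 + (-1*(-10) + 17))*122 = -13 + (-1361 + (10 + 17))*122 = -13 + (-1361 + 27)*122 = -13 - 1334*122 = -13 - 162748 = -162761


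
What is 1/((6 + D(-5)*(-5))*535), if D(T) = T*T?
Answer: -1/63665 ≈ -1.5707e-5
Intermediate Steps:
D(T) = T²
1/((6 + D(-5)*(-5))*535) = 1/((6 + (-5)²*(-5))*535) = 1/((6 + 25*(-5))*535) = 1/((6 - 125)*535) = 1/(-119*535) = 1/(-63665) = -1/63665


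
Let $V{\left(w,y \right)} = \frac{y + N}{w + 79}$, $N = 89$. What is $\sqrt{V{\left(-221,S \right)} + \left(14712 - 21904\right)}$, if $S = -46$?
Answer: $\frac{7 i \sqrt{2959706}}{142} \approx 84.807 i$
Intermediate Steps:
$V{\left(w,y \right)} = \frac{89 + y}{79 + w}$ ($V{\left(w,y \right)} = \frac{y + 89}{w + 79} = \frac{89 + y}{79 + w}$)
$\sqrt{V{\left(-221,S \right)} + \left(14712 - 21904\right)} = \sqrt{\frac{89 - 46}{79 - 221} + \left(14712 - 21904\right)} = \sqrt{\frac{1}{-142} \cdot 43 + \left(14712 - 21904\right)} = \sqrt{\left(- \frac{1}{142}\right) 43 - 7192} = \sqrt{- \frac{43}{142} - 7192} = \sqrt{- \frac{1021307}{142}} = \frac{7 i \sqrt{2959706}}{142}$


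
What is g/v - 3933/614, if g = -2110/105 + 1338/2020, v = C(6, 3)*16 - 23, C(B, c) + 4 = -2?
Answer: -2418444919/387432465 ≈ -6.2422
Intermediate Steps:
C(B, c) = -6 (C(B, c) = -4 - 2 = -6)
v = -119 (v = -6*16 - 23 = -96 - 23 = -119)
g = -412171/21210 (g = -2110*1/105 + 1338*(1/2020) = -422/21 + 669/1010 = -412171/21210 ≈ -19.433)
g/v - 3933/614 = -412171/21210/(-119) - 3933/614 = -412171/21210*(-1/119) - 3933*1/614 = 412171/2523990 - 3933/614 = -2418444919/387432465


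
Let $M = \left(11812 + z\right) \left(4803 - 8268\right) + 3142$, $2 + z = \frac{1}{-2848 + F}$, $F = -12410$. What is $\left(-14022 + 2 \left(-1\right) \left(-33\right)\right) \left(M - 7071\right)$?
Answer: $\frac{1452453210612942}{2543} \approx 5.7116 \cdot 10^{11}$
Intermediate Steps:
$z = - \frac{30517}{15258}$ ($z = -2 + \frac{1}{-2848 - 12410} = -2 + \frac{1}{-15258} = -2 - \frac{1}{15258} = - \frac{30517}{15258} \approx -2.0001$)
$M = - \frac{208111530533}{5086}$ ($M = \left(11812 - \frac{30517}{15258}\right) \left(4803 - 8268\right) + 3142 = \frac{180196979}{15258} \left(-3465\right) + 3142 = - \frac{208127510745}{5086} + 3142 = - \frac{208111530533}{5086} \approx -4.0919 \cdot 10^{7}$)
$\left(-14022 + 2 \left(-1\right) \left(-33\right)\right) \left(M - 7071\right) = \left(-14022 + 2 \left(-1\right) \left(-33\right)\right) \left(- \frac{208111530533}{5086} - 7071\right) = \left(-14022 - -66\right) \left(- \frac{208147493639}{5086}\right) = \left(-14022 + 66\right) \left(- \frac{208147493639}{5086}\right) = \left(-13956\right) \left(- \frac{208147493639}{5086}\right) = \frac{1452453210612942}{2543}$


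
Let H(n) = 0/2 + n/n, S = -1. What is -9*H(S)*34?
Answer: -306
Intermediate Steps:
H(n) = 1 (H(n) = 0*(1/2) + 1 = 0 + 1 = 1)
-9*H(S)*34 = -9*1*34 = -9*34 = -306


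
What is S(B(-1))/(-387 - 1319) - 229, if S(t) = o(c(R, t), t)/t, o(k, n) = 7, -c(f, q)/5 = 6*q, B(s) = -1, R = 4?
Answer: -390667/1706 ≈ -229.00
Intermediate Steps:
c(f, q) = -30*q
S(t) = 7/t
S(B(-1))/(-387 - 1319) - 229 = (7/(-1))/(-387 - 1319) - 229 = (7*(-1))/(-1706) - 229 = -7*(-1/1706) - 229 = 7/1706 - 229 = -390667/1706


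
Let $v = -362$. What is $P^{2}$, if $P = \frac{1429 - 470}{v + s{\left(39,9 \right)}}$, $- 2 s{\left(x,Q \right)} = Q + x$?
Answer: $\frac{919681}{148996} \approx 6.1725$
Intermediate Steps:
$s{\left(x,Q \right)} = - \frac{Q}{2} - \frac{x}{2}$ ($s{\left(x,Q \right)} = - \frac{Q + x}{2} = - \frac{Q}{2} - \frac{x}{2}$)
$P = - \frac{959}{386}$ ($P = \frac{1429 - 470}{-362 - 24} = \frac{959}{-362 - 24} = \frac{959}{-386} = 959 \left(- \frac{1}{386}\right) = - \frac{959}{386} \approx -2.4845$)
$P^{2} = \left(- \frac{959}{386}\right)^{2} = \frac{919681}{148996}$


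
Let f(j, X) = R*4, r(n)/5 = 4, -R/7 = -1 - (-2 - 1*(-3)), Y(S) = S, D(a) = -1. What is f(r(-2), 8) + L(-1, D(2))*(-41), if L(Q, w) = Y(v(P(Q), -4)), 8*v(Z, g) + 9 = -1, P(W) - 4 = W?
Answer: 429/4 ≈ 107.25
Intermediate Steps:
P(W) = 4 + W
v(Z, g) = -5/4 (v(Z, g) = -9/8 + (⅛)*(-1) = -9/8 - ⅛ = -5/4)
R = 14 (R = -7*(-1 - (-2 - 1*(-3))) = -7*(-1 - (-2 + 3)) = -7*(-1 - 1*1) = -7*(-1 - 1) = -7*(-2) = 14)
r(n) = 20 (r(n) = 5*4 = 20)
L(Q, w) = -5/4
f(j, X) = 56 (f(j, X) = 14*4 = 56)
f(r(-2), 8) + L(-1, D(2))*(-41) = 56 - 5/4*(-41) = 56 + 205/4 = 429/4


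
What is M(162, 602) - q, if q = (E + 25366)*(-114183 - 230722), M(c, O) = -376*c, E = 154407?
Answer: 62004545653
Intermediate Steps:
q = -62004606565 (q = (154407 + 25366)*(-114183 - 230722) = 179773*(-344905) = -62004606565)
M(162, 602) - q = -376*162 - 1*(-62004606565) = -60912 + 62004606565 = 62004545653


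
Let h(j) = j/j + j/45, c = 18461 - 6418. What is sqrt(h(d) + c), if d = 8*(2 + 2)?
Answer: 2*sqrt(677515)/15 ≈ 109.75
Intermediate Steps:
d = 32 (d = 8*4 = 32)
c = 12043
h(j) = 1 + j/45 (h(j) = 1 + j*(1/45) = 1 + j/45)
sqrt(h(d) + c) = sqrt((1 + (1/45)*32) + 12043) = sqrt((1 + 32/45) + 12043) = sqrt(77/45 + 12043) = sqrt(542012/45) = 2*sqrt(677515)/15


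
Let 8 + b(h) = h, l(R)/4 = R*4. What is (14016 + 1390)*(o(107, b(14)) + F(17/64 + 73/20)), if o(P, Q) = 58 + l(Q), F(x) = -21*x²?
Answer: -132496137067/51200 ≈ -2.5878e+6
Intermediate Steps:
l(R) = 16*R (l(R) = 4*(R*4) = 4*(4*R) = 16*R)
b(h) = -8 + h
o(P, Q) = 58 + 16*Q
(14016 + 1390)*(o(107, b(14)) + F(17/64 + 73/20)) = (14016 + 1390)*((58 + 16*(-8 + 14)) - 21*(17/64 + 73/20)²) = 15406*((58 + 16*6) - 21*(17*(1/64) + 73*(1/20))²) = 15406*((58 + 96) - 21*(17/64 + 73/20)²) = 15406*(154 - 21*(1253/320)²) = 15406*(154 - 21*1570009/102400) = 15406*(154 - 32970189/102400) = 15406*(-17200589/102400) = -132496137067/51200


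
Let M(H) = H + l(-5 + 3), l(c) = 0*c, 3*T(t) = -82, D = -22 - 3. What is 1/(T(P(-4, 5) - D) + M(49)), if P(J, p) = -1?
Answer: 3/65 ≈ 0.046154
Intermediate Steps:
D = -25
T(t) = -82/3 (T(t) = (⅓)*(-82) = -82/3)
l(c) = 0
M(H) = H (M(H) = H + 0 = H)
1/(T(P(-4, 5) - D) + M(49)) = 1/(-82/3 + 49) = 1/(65/3) = 3/65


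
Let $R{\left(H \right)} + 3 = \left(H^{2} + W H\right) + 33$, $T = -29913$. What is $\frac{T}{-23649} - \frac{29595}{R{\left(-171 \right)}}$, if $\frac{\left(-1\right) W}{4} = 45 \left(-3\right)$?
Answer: $\frac{287386128}{165724309} \approx 1.7341$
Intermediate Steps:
$W = 540$ ($W = - 4 \cdot 45 \left(-3\right) = \left(-4\right) \left(-135\right) = 540$)
$R{\left(H \right)} = 30 + H^{2} + 540 H$ ($R{\left(H \right)} = -3 + \left(\left(H^{2} + 540 H\right) + 33\right) = -3 + \left(33 + H^{2} + 540 H\right) = 30 + H^{2} + 540 H$)
$\frac{T}{-23649} - \frac{29595}{R{\left(-171 \right)}} = - \frac{29913}{-23649} - \frac{29595}{30 + \left(-171\right)^{2} + 540 \left(-171\right)} = \left(-29913\right) \left(- \frac{1}{23649}\right) - \frac{29595}{30 + 29241 - 92340} = \frac{9971}{7883} - \frac{29595}{-63069} = \frac{9971}{7883} - - \frac{9865}{21023} = \frac{9971}{7883} + \frac{9865}{21023} = \frac{287386128}{165724309}$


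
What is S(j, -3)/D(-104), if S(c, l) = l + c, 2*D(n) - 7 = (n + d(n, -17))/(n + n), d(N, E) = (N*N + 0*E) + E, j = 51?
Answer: -19968/9239 ≈ -2.1613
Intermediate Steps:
d(N, E) = E + N² (d(N, E) = (N² + 0) + E = N² + E = E + N²)
D(n) = 7/2 + (-17 + n + n²)/(4*n) (D(n) = 7/2 + ((n + (-17 + n²))/(n + n))/2 = 7/2 + ((-17 + n + n²)/((2*n)))/2 = 7/2 + ((-17 + n + n²)*(1/(2*n)))/2 = 7/2 + ((-17 + n + n²)/(2*n))/2 = 7/2 + (-17 + n + n²)/(4*n))
S(c, l) = c + l
S(j, -3)/D(-104) = (51 - 3)/(((¼)*(-17 + (-104)² + 15*(-104))/(-104))) = 48/(((¼)*(-1/104)*(-17 + 10816 - 1560))) = 48/(((¼)*(-1/104)*9239)) = 48/(-9239/416) = 48*(-416/9239) = -19968/9239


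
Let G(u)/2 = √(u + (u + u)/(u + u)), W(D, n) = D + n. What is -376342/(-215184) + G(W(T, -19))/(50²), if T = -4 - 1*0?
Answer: 188171/107592 + I*√22/1250 ≈ 1.7489 + 0.0037523*I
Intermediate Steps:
T = -4 (T = -4 + 0 = -4)
G(u) = 2*√(1 + u) (G(u) = 2*√(u + (u + u)/(u + u)) = 2*√(u + (2*u)/((2*u))) = 2*√(u + (2*u)*(1/(2*u))) = 2*√(u + 1) = 2*√(1 + u))
-376342/(-215184) + G(W(T, -19))/(50²) = -376342/(-215184) + (2*√(1 + (-4 - 19)))/(50²) = -376342*(-1/215184) + (2*√(1 - 23))/2500 = 188171/107592 + (2*√(-22))*(1/2500) = 188171/107592 + (2*(I*√22))*(1/2500) = 188171/107592 + (2*I*√22)*(1/2500) = 188171/107592 + I*√22/1250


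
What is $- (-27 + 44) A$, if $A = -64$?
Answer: $1088$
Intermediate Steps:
$- (-27 + 44) A = - (-27 + 44) \left(-64\right) = \left(-1\right) 17 \left(-64\right) = \left(-17\right) \left(-64\right) = 1088$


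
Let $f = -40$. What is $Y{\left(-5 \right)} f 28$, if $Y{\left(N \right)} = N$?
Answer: $5600$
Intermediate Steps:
$Y{\left(-5 \right)} f 28 = - 5 \left(\left(-40\right) 28\right) = \left(-5\right) \left(-1120\right) = 5600$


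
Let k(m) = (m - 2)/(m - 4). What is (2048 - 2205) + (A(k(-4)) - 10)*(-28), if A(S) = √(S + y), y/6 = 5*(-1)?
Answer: 123 - 42*I*√13 ≈ 123.0 - 151.43*I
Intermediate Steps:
y = -30 (y = 6*(5*(-1)) = 6*(-5) = -30)
k(m) = (-2 + m)/(-4 + m)
A(S) = √(-30 + S) (A(S) = √(S - 30) = √(-30 + S))
(2048 - 2205) + (A(k(-4)) - 10)*(-28) = (2048 - 2205) + (√(-30 + (-2 - 4)/(-4 - 4)) - 10)*(-28) = -157 + (√(-30 - 6/(-8)) - 10)*(-28) = -157 + (√(-30 - ⅛*(-6)) - 10)*(-28) = -157 + (√(-30 + ¾) - 10)*(-28) = -157 + (√(-117/4) - 10)*(-28) = -157 + (3*I*√13/2 - 10)*(-28) = -157 + (-10 + 3*I*√13/2)*(-28) = -157 + (280 - 42*I*√13) = 123 - 42*I*√13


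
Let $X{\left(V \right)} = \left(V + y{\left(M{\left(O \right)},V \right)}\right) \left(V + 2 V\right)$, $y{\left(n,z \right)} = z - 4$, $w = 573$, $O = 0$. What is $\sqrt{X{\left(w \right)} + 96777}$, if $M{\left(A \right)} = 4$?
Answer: $15 \sqrt{9155} \approx 1435.2$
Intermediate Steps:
$y{\left(n,z \right)} = -4 + z$
$X{\left(V \right)} = 3 V \left(-4 + 2 V\right)$ ($X{\left(V \right)} = \left(V + \left(-4 + V\right)\right) \left(V + 2 V\right) = \left(-4 + 2 V\right) 3 V = 3 V \left(-4 + 2 V\right)$)
$\sqrt{X{\left(w \right)} + 96777} = \sqrt{6 \cdot 573 \left(-2 + 573\right) + 96777} = \sqrt{6 \cdot 573 \cdot 571 + 96777} = \sqrt{1963098 + 96777} = \sqrt{2059875} = 15 \sqrt{9155}$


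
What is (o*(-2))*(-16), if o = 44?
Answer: 1408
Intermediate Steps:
(o*(-2))*(-16) = (44*(-2))*(-16) = -88*(-16) = 1408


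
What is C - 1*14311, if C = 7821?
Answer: -6490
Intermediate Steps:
C - 1*14311 = 7821 - 1*14311 = 7821 - 14311 = -6490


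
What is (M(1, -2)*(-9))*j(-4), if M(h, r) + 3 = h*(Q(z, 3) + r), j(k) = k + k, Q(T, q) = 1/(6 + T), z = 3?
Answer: -352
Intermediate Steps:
j(k) = 2*k
M(h, r) = -3 + h*(1/9 + r) (M(h, r) = -3 + h*(1/(6 + 3) + r) = -3 + h*(1/9 + r))
(M(1, -2)*(-9))*j(-4) = ((-3 + (1/9)*1 + 1*(-2))*(-9))*(2*(-4)) = ((-3 + 1/9 - 2)*(-9))*(-8) = -44/9*(-9)*(-8) = 44*(-8) = -352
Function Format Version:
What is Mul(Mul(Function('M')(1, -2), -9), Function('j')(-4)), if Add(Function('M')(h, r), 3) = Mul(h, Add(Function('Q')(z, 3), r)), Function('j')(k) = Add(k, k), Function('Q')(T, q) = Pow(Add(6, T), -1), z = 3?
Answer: -352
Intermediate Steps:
Function('j')(k) = Mul(2, k)
Function('M')(h, r) = Add(-3, Mul(h, Add(Rational(1, 9), r))) (Function('M')(h, r) = Add(-3, Mul(h, Add(Pow(Add(6, 3), -1), r))) = Add(-3, Mul(h, Add(Pow(9, -1), r))) = Add(-3, Mul(h, Add(Rational(1, 9), r))))
Mul(Mul(Function('M')(1, -2), -9), Function('j')(-4)) = Mul(Mul(Add(-3, Mul(Rational(1, 9), 1), Mul(1, -2)), -9), Mul(2, -4)) = Mul(Mul(Add(-3, Rational(1, 9), -2), -9), -8) = Mul(Mul(Rational(-44, 9), -9), -8) = Mul(44, -8) = -352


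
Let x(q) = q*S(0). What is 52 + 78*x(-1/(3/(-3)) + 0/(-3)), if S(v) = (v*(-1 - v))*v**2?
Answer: 52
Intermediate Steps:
S(v) = v**3*(-1 - v)
x(q) = 0 (x(q) = q*(0**3*(-1 - 1*0)) = q*(0*(-1 + 0)) = q*(0*(-1)) = q*0 = 0)
52 + 78*x(-1/(3/(-3)) + 0/(-3)) = 52 + 78*0 = 52 + 0 = 52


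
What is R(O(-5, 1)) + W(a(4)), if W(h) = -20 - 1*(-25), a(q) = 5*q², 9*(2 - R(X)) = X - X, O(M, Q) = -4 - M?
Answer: 7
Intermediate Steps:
R(X) = 2 (R(X) = 2 - (X - X)/9 = 2 - ⅑*0 = 2 + 0 = 2)
W(h) = 5 (W(h) = -20 + 25 = 5)
R(O(-5, 1)) + W(a(4)) = 2 + 5 = 7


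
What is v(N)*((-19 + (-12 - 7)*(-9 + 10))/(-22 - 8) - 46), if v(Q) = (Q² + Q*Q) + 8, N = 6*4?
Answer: -155672/3 ≈ -51891.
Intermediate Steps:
N = 24
v(Q) = 8 + 2*Q² (v(Q) = (Q² + Q²) + 8 = 2*Q² + 8 = 8 + 2*Q²)
v(N)*((-19 + (-12 - 7)*(-9 + 10))/(-22 - 8) - 46) = (8 + 2*24²)*((-19 + (-12 - 7)*(-9 + 10))/(-22 - 8) - 46) = (8 + 2*576)*((-19 - 19*1)/(-30) - 46) = (8 + 1152)*((-19 - 19)*(-1/30) - 46) = 1160*(-38*(-1/30) - 46) = 1160*(19/15 - 46) = 1160*(-671/15) = -155672/3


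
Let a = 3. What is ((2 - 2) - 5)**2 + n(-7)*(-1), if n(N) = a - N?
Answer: 15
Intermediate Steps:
n(N) = 3 - N
((2 - 2) - 5)**2 + n(-7)*(-1) = ((2 - 2) - 5)**2 + (3 - 1*(-7))*(-1) = (0 - 5)**2 + (3 + 7)*(-1) = (-5)**2 + 10*(-1) = 25 - 10 = 15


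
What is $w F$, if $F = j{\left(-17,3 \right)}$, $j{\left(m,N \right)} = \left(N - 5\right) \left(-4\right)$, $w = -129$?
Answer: $-1032$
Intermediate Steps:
$j{\left(m,N \right)} = 20 - 4 N$ ($j{\left(m,N \right)} = \left(-5 + N\right) \left(-4\right) = 20 - 4 N$)
$F = 8$ ($F = 20 - 12 = 8$)
$w F = \left(-129\right) 8 = -1032$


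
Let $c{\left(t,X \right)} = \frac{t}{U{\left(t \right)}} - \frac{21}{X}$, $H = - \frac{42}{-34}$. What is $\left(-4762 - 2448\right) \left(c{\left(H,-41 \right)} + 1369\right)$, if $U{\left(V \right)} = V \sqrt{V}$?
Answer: $- \frac{404841500}{41} - \frac{1030 \sqrt{357}}{3} \approx -9.8807 \cdot 10^{6}$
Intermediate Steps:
$H = \frac{21}{17}$ ($H = \left(-42\right) \left(- \frac{1}{34}\right) = \frac{21}{17} \approx 1.2353$)
$U{\left(V \right)} = V^{\frac{3}{2}}$
$c{\left(t,X \right)} = \frac{1}{\sqrt{t}} - \frac{21}{X}$ ($c{\left(t,X \right)} = \frac{t}{t^{\frac{3}{2}}} - \frac{21}{X} = \frac{1}{\sqrt{t}} - \frac{21}{X}$)
$\left(-4762 - 2448\right) \left(c{\left(H,-41 \right)} + 1369\right) = \left(-4762 - 2448\right) \left(\left(\frac{1}{\sqrt{\frac{21}{17}}} - \frac{21}{-41}\right) + 1369\right) = - 7210 \left(\left(\frac{\sqrt{357}}{21} - - \frac{21}{41}\right) + 1369\right) = - 7210 \left(\left(\frac{\sqrt{357}}{21} + \frac{21}{41}\right) + 1369\right) = - 7210 \left(\left(\frac{21}{41} + \frac{\sqrt{357}}{21}\right) + 1369\right) = - 7210 \left(\frac{56150}{41} + \frac{\sqrt{357}}{21}\right) = - \frac{404841500}{41} - \frac{1030 \sqrt{357}}{3}$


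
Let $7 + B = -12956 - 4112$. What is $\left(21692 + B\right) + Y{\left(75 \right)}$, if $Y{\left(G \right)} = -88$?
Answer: $4529$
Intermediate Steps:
$B = -17075$ ($B = -7 - 17068 = -17075$)
$\left(21692 + B\right) + Y{\left(75 \right)} = \left(21692 - 17075\right) - 88 = 4617 - 88 = 4529$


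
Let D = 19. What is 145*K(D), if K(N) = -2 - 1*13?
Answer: -2175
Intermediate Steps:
K(N) = -15 (K(N) = -2 - 13 = -15)
145*K(D) = 145*(-15) = -2175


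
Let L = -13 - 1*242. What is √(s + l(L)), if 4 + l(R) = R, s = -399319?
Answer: I*√399578 ≈ 632.12*I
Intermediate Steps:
L = -255 (L = -13 - 242 = -255)
l(R) = -4 + R
√(s + l(L)) = √(-399319 + (-4 - 255)) = √(-399319 - 259) = √(-399578) = I*√399578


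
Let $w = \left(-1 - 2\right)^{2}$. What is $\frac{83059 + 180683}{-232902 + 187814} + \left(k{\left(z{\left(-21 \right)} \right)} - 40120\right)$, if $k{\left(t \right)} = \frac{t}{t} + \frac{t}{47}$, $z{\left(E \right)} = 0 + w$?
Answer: $- \frac{42514803633}{1059568} \approx -40125.0$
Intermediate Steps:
$w = 9$ ($w = \left(-3\right)^{2} = 9$)
$z{\left(E \right)} = 9$ ($z{\left(E \right)} = 0 + 9 = 9$)
$k{\left(t \right)} = 1 + \frac{t}{47}$ ($k{\left(t \right)} = 1 + t \frac{1}{47} = 1 + \frac{t}{47}$)
$\frac{83059 + 180683}{-232902 + 187814} + \left(k{\left(z{\left(-21 \right)} \right)} - 40120\right) = \frac{83059 + 180683}{-232902 + 187814} + \left(\left(1 + \frac{1}{47} \cdot 9\right) - 40120\right) = \frac{263742}{-45088} + \left(\left(1 + \frac{9}{47}\right) - 40120\right) = 263742 \left(- \frac{1}{45088}\right) + \left(\frac{56}{47} - 40120\right) = - \frac{131871}{22544} - \frac{1885584}{47} = - \frac{42514803633}{1059568}$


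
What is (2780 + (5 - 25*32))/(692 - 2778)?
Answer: -1985/2086 ≈ -0.95158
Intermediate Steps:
(2780 + (5 - 25*32))/(692 - 2778) = (2780 + (5 - 800))/(-2086) = (2780 - 795)*(-1/2086) = 1985*(-1/2086) = -1985/2086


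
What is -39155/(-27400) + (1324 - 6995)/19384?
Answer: 7544939/6639020 ≈ 1.1365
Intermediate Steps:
-39155/(-27400) + (1324 - 6995)/19384 = -39155*(-1/27400) - 5671*1/19384 = 7831/5480 - 5671/19384 = 7544939/6639020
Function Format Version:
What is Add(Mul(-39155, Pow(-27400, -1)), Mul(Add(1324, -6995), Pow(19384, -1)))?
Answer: Rational(7544939, 6639020) ≈ 1.1365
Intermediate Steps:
Add(Mul(-39155, Pow(-27400, -1)), Mul(Add(1324, -6995), Pow(19384, -1))) = Add(Mul(-39155, Rational(-1, 27400)), Mul(-5671, Rational(1, 19384))) = Add(Rational(7831, 5480), Rational(-5671, 19384)) = Rational(7544939, 6639020)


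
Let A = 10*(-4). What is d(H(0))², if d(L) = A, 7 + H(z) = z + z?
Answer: 1600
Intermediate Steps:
A = -40
H(z) = -7 + 2*z (H(z) = -7 + (z + z) = -7 + 2*z)
d(L) = -40
d(H(0))² = (-40)² = 1600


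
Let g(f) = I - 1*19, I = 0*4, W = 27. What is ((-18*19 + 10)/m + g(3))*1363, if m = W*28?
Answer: -5007662/189 ≈ -26496.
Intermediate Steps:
I = 0
g(f) = -19 (g(f) = 0 - 1*19 = 0 - 19 = -19)
m = 756 (m = 27*28 = 756)
((-18*19 + 10)/m + g(3))*1363 = ((-18*19 + 10)/756 - 19)*1363 = ((-342 + 10)*(1/756) - 19)*1363 = (-332*1/756 - 19)*1363 = (-83/189 - 19)*1363 = -3674/189*1363 = -5007662/189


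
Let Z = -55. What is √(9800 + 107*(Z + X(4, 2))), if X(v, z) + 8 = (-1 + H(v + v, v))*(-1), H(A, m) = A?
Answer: √2310 ≈ 48.062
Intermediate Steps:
X(v, z) = -7 - 2*v (X(v, z) = -8 + (-1 + (v + v))*(-1) = -8 + (-1 + 2*v)*(-1) = -8 + (1 - 2*v) = -7 - 2*v)
√(9800 + 107*(Z + X(4, 2))) = √(9800 + 107*(-55 + (-7 - 2*4))) = √(9800 + 107*(-55 + (-7 - 8))) = √(9800 + 107*(-55 - 15)) = √(9800 + 107*(-70)) = √(9800 - 7490) = √2310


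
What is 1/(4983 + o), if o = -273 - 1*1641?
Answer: 1/3069 ≈ 0.00032584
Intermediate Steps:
o = -1914 (o = -273 - 1641 = -1914)
1/(4983 + o) = 1/(4983 - 1914) = 1/3069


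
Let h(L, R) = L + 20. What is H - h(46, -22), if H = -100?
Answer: -166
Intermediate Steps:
h(L, R) = 20 + L
H - h(46, -22) = -100 - (20 + 46) = -100 - 1*66 = -100 - 66 = -166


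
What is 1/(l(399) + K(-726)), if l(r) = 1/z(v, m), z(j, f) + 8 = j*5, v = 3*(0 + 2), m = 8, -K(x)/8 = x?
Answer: 22/127777 ≈ 0.00017218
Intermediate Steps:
K(x) = -8*x
v = 6 (v = 3*2 = 6)
z(j, f) = -8 + 5*j (z(j, f) = -8 + j*5 = -8 + 5*j)
l(r) = 1/22 (l(r) = 1/(-8 + 5*6) = 1/(-8 + 30) = 1/22)
1/(l(399) + K(-726)) = 1/(1/22 - 8*(-726)) = 1/(1/22 + 5808) = 1/(127777/22) = 22/127777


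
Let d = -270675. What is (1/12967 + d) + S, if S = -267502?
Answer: -6978541158/12967 ≈ -5.3818e+5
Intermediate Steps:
(1/12967 + d) + S = (1/12967 - 270675) - 267502 = -3509842724/12967 - 267502 = -6978541158/12967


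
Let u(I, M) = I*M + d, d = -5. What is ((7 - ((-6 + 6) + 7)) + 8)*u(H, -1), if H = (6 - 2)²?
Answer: -168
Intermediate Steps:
H = 16 (H = 4² = 16)
u(I, M) = -5 + I*M (u(I, M) = I*M - 5 = -5 + I*M)
((7 - ((-6 + 6) + 7)) + 8)*u(H, -1) = ((7 - ((-6 + 6) + 7)) + 8)*(-5 + 16*(-1)) = ((7 - (0 + 7)) + 8)*(-5 - 16) = ((7 - 1*7) + 8)*(-21) = ((7 - 7) + 8)*(-21) = (0 + 8)*(-21) = 8*(-21) = -168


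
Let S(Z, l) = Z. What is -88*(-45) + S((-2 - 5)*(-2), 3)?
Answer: 3974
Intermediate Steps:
-88*(-45) + S((-2 - 5)*(-2), 3) = -88*(-45) + (-2 - 5)*(-2) = 3960 - 7*(-2) = 3960 + 14 = 3974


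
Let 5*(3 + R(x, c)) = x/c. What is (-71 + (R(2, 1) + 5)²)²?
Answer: 2660161/625 ≈ 4256.3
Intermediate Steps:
R(x, c) = -3 + x/(5*c) (R(x, c) = -3 + (x/c)/5 = -3 + x/(5*c))
(-71 + (R(2, 1) + 5)²)² = (-71 + ((-3 + (⅕)*2/1) + 5)²)² = (-71 + ((-3 + (⅕)*2*1) + 5)²)² = (-71 + ((-3 + ⅖) + 5)²)² = (-71 + (-13/5 + 5)²)² = (-71 + (12/5)²)² = (-71 + 144/25)² = (-1631/25)² = 2660161/625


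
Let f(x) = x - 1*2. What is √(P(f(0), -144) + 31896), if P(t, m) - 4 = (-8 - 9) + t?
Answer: √31881 ≈ 178.55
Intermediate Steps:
f(x) = -2 + x (f(x) = x - 2 = -2 + x)
P(t, m) = -13 + t (P(t, m) = 4 + ((-8 - 9) + t) = 4 + (-17 + t) = -13 + t)
√(P(f(0), -144) + 31896) = √((-13 + (-2 + 0)) + 31896) = √((-13 - 2) + 31896) = √(-15 + 31896) = √31881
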